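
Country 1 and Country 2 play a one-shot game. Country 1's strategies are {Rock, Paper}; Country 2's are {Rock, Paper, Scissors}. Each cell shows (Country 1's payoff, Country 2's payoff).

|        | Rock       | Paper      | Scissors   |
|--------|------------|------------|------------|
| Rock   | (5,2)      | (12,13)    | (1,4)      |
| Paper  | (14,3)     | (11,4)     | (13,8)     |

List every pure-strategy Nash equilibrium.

Find each player's best response to every opponent strategy; NE are the intersections.
Country 1's best responses — vs Rock: Paper (payoff 14); vs Paper: Rock (payoff 12); vs Scissors: Paper (payoff 13).
Country 2's best responses — vs Rock: Paper (payoff 13); vs Paper: Scissors (payoff 8).
Mutual best responses occur at (Rock, Paper) and (Paper, Scissors); at each, neither player gains by switching.

(Rock, Paper) and (Paper, Scissors)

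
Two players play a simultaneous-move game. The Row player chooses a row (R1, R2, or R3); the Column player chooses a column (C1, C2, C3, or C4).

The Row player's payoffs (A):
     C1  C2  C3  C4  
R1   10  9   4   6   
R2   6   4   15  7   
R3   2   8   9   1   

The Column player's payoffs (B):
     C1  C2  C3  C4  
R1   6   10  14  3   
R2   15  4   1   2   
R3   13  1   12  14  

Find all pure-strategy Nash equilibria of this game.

Check mutual best responses: a cell is a NE iff neither player can gain by unilaterally deviating.
The Row player's best responses — vs C1: R1 (payoff 10); vs C2: R1 (payoff 9); vs C3: R2 (payoff 15); vs C4: R2 (payoff 7).
The Column player's best responses — vs R1: C3 (payoff 14); vs R2: C1 (payoff 15); vs R3: C4 (payoff 14).
No cell has both players best-responding. For instance, the Row player's best reply to C1 is R1, but against R1 the Column player prefers C3 over C1.

None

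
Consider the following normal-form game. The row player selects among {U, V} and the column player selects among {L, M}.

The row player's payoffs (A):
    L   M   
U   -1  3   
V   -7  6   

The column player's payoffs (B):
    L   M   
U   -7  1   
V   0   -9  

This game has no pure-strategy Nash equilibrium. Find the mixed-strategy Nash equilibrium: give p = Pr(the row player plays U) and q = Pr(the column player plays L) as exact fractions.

Each player's mixing probability is pinned down by making the *other* player indifferent.
The column player indifferent between L and M: p·(-7) + (1−p)·0 = p·1 + (1−p)·(-9) ⟹ 0 + (-7)p = (-9) + 10p ⟹ p = 9/17.
The row player indifferent between U and V: q·(-1) + (1−q)·3 = q·(-7) + (1−q)·6 ⟹ 3 + (-4)q = 6 + (-13)q ⟹ q = 1/3.

p = 9/17, q = 1/3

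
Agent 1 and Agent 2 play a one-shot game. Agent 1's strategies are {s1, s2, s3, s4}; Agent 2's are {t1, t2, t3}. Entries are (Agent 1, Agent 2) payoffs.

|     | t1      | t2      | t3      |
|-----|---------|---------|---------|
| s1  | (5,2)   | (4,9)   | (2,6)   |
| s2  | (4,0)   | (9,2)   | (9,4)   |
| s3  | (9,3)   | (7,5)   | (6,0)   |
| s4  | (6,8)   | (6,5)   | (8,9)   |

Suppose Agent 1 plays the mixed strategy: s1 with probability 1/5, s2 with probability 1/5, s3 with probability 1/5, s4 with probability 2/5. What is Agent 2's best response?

Agent 2's best reply maximizes expected payoff against the mix.
t1: (1/5)·2 + (1/5)·0 + (1/5)·3 + (2/5)·8 = 21/5
t2: (1/5)·9 + (1/5)·2 + (1/5)·5 + (2/5)·5 = 26/5
t3: (1/5)·6 + (1/5)·4 + (1/5)·0 + (2/5)·9 = 28/5
Highest expected payoff is 28/5, from t3.

t3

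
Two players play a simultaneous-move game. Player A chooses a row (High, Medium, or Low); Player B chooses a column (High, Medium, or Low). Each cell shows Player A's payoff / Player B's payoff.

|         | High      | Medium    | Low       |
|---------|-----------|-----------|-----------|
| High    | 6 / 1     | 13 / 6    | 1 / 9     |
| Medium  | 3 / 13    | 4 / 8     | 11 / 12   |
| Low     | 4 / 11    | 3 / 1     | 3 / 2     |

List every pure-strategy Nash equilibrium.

Check mutual best responses: a cell is a NE iff neither player can gain by unilaterally deviating.
Player A's best responses — vs High: High (payoff 6); vs Medium: High (payoff 13); vs Low: Medium (payoff 11).
Player B's best responses — vs High: Low (payoff 9); vs Medium: High (payoff 13); vs Low: High (payoff 11).
No cell has both players best-responding. For instance, Player A's best reply to Low is Medium, but against Medium Player B prefers High over Low.

No pure-strategy Nash equilibrium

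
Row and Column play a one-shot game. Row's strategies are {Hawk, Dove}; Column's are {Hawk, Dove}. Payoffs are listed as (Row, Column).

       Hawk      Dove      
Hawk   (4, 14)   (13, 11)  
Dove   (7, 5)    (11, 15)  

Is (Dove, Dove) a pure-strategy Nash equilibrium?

Holding Column at Dove: Row gets 11 from Dove but could get 13 by switching to Hawk. Row has a profitable deviation.

No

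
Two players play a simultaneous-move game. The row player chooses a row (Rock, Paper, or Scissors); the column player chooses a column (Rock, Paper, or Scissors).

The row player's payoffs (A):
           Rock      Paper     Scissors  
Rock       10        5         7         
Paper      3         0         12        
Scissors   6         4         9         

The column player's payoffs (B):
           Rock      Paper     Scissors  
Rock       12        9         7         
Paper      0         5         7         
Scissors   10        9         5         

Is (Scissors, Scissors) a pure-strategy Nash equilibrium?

No

Holding the column player at Scissors: the row player gets 9 from Scissors but could get 12 by switching to Paper. The row player has a profitable deviation.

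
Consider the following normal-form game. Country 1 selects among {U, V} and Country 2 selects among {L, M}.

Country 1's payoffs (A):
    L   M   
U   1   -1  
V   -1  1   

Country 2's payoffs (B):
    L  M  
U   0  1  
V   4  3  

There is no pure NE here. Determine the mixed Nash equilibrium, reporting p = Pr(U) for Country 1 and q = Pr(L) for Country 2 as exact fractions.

p = 1/2, q = 1/2

In a mixed NE each player is indifferent between their pure strategies, so the opponent's mix sets the indifference.
Country 2 indifferent between L and M: p·0 + (1−p)·4 = p·1 + (1−p)·3 ⟹ 4 + (-4)p = 3 + (-2)p ⟹ p = 1/2.
Country 1 indifferent between U and V: q·1 + (1−q)·(-1) = q·(-1) + (1−q)·1 ⟹ (-1) + 2q = 1 + (-2)q ⟹ q = 1/2.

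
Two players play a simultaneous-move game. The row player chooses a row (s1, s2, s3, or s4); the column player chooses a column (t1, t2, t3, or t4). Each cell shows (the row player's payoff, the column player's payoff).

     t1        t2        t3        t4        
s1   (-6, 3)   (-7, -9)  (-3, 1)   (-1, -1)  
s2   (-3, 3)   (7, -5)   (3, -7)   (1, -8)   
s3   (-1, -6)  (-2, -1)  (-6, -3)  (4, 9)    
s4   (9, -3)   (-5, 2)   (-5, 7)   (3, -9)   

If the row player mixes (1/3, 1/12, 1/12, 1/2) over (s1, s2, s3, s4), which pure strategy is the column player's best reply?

Compute the column player's expected payoff from each pure strategy against the given mix.
t1: (1/3)·3 + (1/12)·3 + (1/12)·(-6) + (1/2)·(-3) = -3/4
t2: (1/3)·(-9) + (1/12)·(-5) + (1/12)·(-1) + (1/2)·2 = -5/2
t3: (1/3)·1 + (1/12)·(-7) + (1/12)·(-3) + (1/2)·7 = 3
t4: (1/3)·(-1) + (1/12)·(-8) + (1/12)·9 + (1/2)·(-9) = -19/4
Highest expected payoff is 3, from t3.

t3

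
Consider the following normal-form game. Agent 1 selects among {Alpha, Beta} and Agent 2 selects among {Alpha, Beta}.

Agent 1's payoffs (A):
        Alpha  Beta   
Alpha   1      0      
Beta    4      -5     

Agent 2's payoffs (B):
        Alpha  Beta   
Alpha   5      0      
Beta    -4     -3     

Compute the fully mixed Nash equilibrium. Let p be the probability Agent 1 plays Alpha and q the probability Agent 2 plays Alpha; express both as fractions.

In a mixed NE each player is indifferent between their pure strategies, so the opponent's mix sets the indifference.
Agent 2 indifferent between Alpha and Beta: p·5 + (1−p)·(-4) = p·0 + (1−p)·(-3) ⟹ (-4) + 9p = (-3) + 3p ⟹ p = 1/6.
Agent 1 indifferent between Alpha and Beta: q·1 + (1−q)·0 = q·4 + (1−q)·(-5) ⟹ 0 + 1q = (-5) + 9q ⟹ q = 5/8.

p = 1/6, q = 5/8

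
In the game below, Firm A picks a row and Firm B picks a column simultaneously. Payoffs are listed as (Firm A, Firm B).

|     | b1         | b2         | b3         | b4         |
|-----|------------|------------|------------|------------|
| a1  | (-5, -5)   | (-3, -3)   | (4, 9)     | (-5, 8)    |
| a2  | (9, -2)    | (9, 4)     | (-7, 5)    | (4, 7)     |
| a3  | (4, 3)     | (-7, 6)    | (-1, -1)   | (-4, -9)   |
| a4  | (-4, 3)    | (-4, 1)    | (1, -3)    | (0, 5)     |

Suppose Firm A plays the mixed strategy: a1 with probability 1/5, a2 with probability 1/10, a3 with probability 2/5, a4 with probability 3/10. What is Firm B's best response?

Compute Firm B's expected payoff from each pure strategy against the given mix.
b1: (1/5)·(-5) + (1/10)·(-2) + (2/5)·3 + (3/10)·3 = 9/10
b2: (1/5)·(-3) + (1/10)·4 + (2/5)·6 + (3/10)·1 = 5/2
b3: (1/5)·9 + (1/10)·5 + (2/5)·(-1) + (3/10)·(-3) = 1
b4: (1/5)·8 + (1/10)·7 + (2/5)·(-9) + (3/10)·5 = 1/5
Highest expected payoff is 5/2, from b2.

b2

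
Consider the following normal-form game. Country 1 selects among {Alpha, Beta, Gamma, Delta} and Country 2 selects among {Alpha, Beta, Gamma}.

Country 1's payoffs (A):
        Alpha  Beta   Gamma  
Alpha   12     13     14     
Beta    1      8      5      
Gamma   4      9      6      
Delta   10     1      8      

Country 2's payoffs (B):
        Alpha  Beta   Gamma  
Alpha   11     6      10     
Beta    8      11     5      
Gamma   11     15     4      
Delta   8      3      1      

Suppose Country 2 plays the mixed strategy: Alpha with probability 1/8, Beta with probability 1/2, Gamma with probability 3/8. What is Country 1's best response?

Alpha

Compute Country 1's expected payoff from each pure strategy against the given mix.
Alpha: (1/8)·12 + (1/2)·13 + (3/8)·14 = 53/4
Beta: (1/8)·1 + (1/2)·8 + (3/8)·5 = 6
Gamma: (1/8)·4 + (1/2)·9 + (3/8)·6 = 29/4
Delta: (1/8)·10 + (1/2)·1 + (3/8)·8 = 19/4
Highest expected payoff is 53/4, from Alpha.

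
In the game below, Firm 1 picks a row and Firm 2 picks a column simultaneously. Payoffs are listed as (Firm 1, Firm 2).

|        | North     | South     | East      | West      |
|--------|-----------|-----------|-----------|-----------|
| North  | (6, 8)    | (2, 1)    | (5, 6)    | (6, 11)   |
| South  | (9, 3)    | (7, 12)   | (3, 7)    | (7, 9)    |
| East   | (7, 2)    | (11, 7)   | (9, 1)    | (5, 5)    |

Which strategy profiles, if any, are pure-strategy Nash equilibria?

(East, South)

Find each player's best response to every opponent strategy; NE are the intersections.
Firm 1's best responses — vs North: South (payoff 9); vs South: East (payoff 11); vs East: East (payoff 9); vs West: South (payoff 7).
Firm 2's best responses — vs North: West (payoff 11); vs South: South (payoff 12); vs East: South (payoff 7).
The only mutual best response is (East, South); neither player gains by switching there.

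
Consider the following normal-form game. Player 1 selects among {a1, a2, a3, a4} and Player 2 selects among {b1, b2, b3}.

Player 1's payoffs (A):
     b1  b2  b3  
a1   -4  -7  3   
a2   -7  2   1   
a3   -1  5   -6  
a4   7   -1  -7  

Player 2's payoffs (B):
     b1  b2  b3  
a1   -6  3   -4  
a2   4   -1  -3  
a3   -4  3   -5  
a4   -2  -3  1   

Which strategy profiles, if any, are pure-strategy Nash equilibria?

(a3, b2)

Check mutual best responses: a cell is a NE iff neither player can gain by unilaterally deviating.
Player 1's best responses — vs b1: a4 (payoff 7); vs b2: a3 (payoff 5); vs b3: a1 (payoff 3).
Player 2's best responses — vs a1: b2 (payoff 3); vs a2: b1 (payoff 4); vs a3: b2 (payoff 3); vs a4: b3 (payoff 1).
The only mutual best response is (a3, b2); neither player gains by switching there.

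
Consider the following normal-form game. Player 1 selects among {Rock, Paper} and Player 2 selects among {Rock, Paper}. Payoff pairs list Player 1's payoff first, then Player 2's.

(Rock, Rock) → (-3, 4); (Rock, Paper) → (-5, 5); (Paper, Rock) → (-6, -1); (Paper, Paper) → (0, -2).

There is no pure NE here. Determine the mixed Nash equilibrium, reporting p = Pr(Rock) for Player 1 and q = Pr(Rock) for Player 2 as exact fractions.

p = 1/2, q = 5/8

In a mixed NE each player is indifferent between their pure strategies, so the opponent's mix sets the indifference.
Player 2 indifferent between Rock and Paper: p·4 + (1−p)·(-1) = p·5 + (1−p)·(-2) ⟹ (-1) + 5p = (-2) + 7p ⟹ p = 1/2.
Player 1 indifferent between Rock and Paper: q·(-3) + (1−q)·(-5) = q·(-6) + (1−q)·0 ⟹ (-5) + 2q = 0 + (-6)q ⟹ q = 5/8.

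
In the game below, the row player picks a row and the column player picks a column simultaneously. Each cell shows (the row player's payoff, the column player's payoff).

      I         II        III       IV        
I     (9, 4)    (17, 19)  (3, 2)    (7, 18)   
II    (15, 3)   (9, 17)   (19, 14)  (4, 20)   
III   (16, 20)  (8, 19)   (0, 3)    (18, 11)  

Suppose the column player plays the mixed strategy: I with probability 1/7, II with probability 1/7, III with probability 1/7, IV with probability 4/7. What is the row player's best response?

III

Compute the row player's expected payoff from each pure strategy against the given mix.
I: (1/7)·9 + (1/7)·17 + (1/7)·3 + (4/7)·7 = 57/7
II: (1/7)·15 + (1/7)·9 + (1/7)·19 + (4/7)·4 = 59/7
III: (1/7)·16 + (1/7)·8 + (1/7)·0 + (4/7)·18 = 96/7
Highest expected payoff is 96/7, from III.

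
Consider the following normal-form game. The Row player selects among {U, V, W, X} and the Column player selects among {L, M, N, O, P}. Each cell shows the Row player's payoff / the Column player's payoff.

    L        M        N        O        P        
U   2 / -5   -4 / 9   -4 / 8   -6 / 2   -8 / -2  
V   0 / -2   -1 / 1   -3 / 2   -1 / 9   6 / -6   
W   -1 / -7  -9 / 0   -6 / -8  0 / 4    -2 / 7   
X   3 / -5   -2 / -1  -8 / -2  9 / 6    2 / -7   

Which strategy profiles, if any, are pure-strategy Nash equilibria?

(X, O)

Find each player's best response to every opponent strategy; NE are the intersections.
The Row player's best responses — vs L: X (payoff 3); vs M: V (payoff -1); vs N: V (payoff -3); vs O: X (payoff 9); vs P: V (payoff 6).
The Column player's best responses — vs U: M (payoff 9); vs V: O (payoff 9); vs W: P (payoff 7); vs X: O (payoff 6).
The only mutual best response is (X, O); neither player gains by switching there.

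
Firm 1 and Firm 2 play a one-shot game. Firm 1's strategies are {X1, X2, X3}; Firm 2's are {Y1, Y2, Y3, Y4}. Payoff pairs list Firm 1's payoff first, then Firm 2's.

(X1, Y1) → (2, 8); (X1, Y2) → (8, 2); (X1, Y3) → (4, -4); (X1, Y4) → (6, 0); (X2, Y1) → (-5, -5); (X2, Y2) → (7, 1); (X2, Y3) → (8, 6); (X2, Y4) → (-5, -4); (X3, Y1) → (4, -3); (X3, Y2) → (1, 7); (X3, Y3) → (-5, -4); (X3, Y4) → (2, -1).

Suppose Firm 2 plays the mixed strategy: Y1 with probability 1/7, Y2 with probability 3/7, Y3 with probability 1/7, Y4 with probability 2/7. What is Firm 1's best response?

Firm 1's best reply maximizes expected payoff against the mix.
X1: (1/7)·2 + (3/7)·8 + (1/7)·4 + (2/7)·6 = 6
X2: (1/7)·(-5) + (3/7)·7 + (1/7)·8 + (2/7)·(-5) = 2
X3: (1/7)·4 + (3/7)·1 + (1/7)·(-5) + (2/7)·2 = 6/7
Highest expected payoff is 6, from X1.

X1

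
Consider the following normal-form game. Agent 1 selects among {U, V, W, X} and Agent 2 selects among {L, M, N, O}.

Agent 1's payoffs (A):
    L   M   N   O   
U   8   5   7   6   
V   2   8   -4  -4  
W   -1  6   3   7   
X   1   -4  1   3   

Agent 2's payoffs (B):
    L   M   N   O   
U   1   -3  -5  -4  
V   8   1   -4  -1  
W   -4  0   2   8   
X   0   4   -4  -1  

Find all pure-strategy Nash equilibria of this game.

A profile is a Nash equilibrium when each player is best-responding to the other.
Agent 1's best responses — vs L: U (payoff 8); vs M: V (payoff 8); vs N: U (payoff 7); vs O: W (payoff 7).
Agent 2's best responses — vs U: L (payoff 1); vs V: L (payoff 8); vs W: O (payoff 8); vs X: M (payoff 4).
Mutual best responses occur at (U, L) and (W, O); at each, neither player gains by switching.

(U, L) and (W, O)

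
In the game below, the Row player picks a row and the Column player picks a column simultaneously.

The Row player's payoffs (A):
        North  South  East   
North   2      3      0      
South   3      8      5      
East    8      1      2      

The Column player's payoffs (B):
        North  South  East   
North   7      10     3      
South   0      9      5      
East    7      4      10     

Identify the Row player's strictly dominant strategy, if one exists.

A strategy is strictly dominant if it gives the Row player a strictly higher payoff than every other strategy, against every choice by the opponent.
North is not dominant: against North, South gives 3 > 2.
South is not dominant: against North, East gives 8 > 3.
East is not dominant: against South, North gives 3 > 1.
No single strategy is best against every opponent action.

None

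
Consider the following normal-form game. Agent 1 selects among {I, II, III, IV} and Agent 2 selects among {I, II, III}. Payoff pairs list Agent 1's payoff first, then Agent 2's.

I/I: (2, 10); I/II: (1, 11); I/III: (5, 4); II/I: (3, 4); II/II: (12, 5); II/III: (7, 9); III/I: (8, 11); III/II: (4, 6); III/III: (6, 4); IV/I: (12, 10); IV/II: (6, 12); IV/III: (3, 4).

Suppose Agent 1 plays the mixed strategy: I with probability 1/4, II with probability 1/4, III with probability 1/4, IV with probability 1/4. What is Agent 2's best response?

I

Agent 2's best reply maximizes expected payoff against the mix.
I: (1/4)·10 + (1/4)·4 + (1/4)·11 + (1/4)·10 = 35/4
II: (1/4)·11 + (1/4)·5 + (1/4)·6 + (1/4)·12 = 17/2
III: (1/4)·4 + (1/4)·9 + (1/4)·4 + (1/4)·4 = 21/4
Highest expected payoff is 35/4, from I.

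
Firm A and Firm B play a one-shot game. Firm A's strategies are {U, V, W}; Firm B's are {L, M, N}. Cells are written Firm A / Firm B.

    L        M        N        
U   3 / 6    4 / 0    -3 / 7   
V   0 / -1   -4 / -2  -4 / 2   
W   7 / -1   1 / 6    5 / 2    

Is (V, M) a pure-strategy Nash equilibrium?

Holding Firm B at M: Firm A gets -4 from V but could get 4 by switching to U. Firm A has a profitable deviation.

No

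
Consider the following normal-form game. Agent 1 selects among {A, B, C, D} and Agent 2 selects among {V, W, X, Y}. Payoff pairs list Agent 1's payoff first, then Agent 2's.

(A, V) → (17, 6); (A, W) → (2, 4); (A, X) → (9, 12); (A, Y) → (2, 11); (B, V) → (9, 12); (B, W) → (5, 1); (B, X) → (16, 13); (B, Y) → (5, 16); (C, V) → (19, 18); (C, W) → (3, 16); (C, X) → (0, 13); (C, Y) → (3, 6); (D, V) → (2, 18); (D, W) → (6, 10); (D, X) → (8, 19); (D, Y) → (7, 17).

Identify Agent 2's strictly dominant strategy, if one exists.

None

A strategy is strictly dominant if it gives Agent 2 a strictly higher payoff than every other strategy, against every choice by the opponent.
V is not dominant: against A, X gives 12 > 6.
W is not dominant: against A, V gives 6 > 4.
X is not dominant: against B, Y gives 16 > 13.
Y is not dominant: against A, X gives 12 > 11.
No single strategy is best against every opponent action.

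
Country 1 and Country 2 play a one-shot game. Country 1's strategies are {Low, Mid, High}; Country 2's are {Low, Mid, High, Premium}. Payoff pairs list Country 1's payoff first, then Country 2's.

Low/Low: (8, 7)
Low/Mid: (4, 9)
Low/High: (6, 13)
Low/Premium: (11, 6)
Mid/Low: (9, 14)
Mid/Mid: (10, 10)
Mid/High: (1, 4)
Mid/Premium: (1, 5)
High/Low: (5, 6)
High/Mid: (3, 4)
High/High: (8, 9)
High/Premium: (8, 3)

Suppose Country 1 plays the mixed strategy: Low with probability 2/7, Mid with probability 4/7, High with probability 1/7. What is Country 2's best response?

Low

Country 2's best reply maximizes expected payoff against the mix.
Low: (2/7)·7 + (4/7)·14 + (1/7)·6 = 76/7
Mid: (2/7)·9 + (4/7)·10 + (1/7)·4 = 62/7
High: (2/7)·13 + (4/7)·4 + (1/7)·9 = 51/7
Premium: (2/7)·6 + (4/7)·5 + (1/7)·3 = 5
Highest expected payoff is 76/7, from Low.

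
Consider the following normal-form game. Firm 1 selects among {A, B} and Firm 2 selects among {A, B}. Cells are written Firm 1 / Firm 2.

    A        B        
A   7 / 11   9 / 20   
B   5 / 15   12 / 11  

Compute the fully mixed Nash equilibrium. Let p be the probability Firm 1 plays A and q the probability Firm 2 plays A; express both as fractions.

p = 4/13, q = 3/5

In a mixed NE each player is indifferent between their pure strategies, so the opponent's mix sets the indifference.
Firm 2 indifferent between A and B: p·11 + (1−p)·15 = p·20 + (1−p)·11 ⟹ 15 + (-4)p = 11 + 9p ⟹ p = 4/13.
Firm 1 indifferent between A and B: q·7 + (1−q)·9 = q·5 + (1−q)·12 ⟹ 9 + (-2)q = 12 + (-7)q ⟹ q = 3/5.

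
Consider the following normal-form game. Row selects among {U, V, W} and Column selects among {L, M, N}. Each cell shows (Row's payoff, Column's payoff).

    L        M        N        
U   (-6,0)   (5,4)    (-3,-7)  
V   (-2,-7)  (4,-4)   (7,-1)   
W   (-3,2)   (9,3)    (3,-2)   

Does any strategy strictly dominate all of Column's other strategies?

None

Check whether one of Column's strategies beats all alternatives regardless of what the opponent does.
L is not dominant: against U, M gives 4 > 0.
M is not dominant: against V, N gives -1 > -4.
N is not dominant: against U, L gives 0 > -7.
No single strategy is best against every opponent action.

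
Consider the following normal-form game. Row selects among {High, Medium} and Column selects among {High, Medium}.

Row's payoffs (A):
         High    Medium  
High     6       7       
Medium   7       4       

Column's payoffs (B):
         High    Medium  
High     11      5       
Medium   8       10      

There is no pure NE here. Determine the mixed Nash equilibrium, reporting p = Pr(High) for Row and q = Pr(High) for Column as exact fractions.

Each player's mixing probability is pinned down by making the *other* player indifferent.
Column indifferent between High and Medium: p·11 + (1−p)·8 = p·5 + (1−p)·10 ⟹ 8 + 3p = 10 + (-5)p ⟹ p = 1/4.
Row indifferent between High and Medium: q·6 + (1−q)·7 = q·7 + (1−q)·4 ⟹ 7 + (-1)q = 4 + 3q ⟹ q = 3/4.

p = 1/4, q = 3/4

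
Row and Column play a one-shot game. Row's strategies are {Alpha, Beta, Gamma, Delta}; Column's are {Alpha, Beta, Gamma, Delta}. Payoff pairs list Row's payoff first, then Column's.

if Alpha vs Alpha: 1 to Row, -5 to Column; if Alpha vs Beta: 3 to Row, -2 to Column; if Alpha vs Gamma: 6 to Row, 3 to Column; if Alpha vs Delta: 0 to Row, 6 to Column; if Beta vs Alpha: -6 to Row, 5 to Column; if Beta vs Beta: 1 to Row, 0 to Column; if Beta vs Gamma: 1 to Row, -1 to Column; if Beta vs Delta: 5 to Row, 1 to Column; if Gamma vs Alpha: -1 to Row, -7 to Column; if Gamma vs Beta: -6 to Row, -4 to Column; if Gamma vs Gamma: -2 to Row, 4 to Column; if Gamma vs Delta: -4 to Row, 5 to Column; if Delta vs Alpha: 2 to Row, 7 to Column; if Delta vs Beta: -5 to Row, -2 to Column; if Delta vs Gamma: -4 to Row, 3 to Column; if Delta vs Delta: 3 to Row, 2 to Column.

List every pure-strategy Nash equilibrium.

Check mutual best responses: a cell is a NE iff neither player can gain by unilaterally deviating.
Row's best responses — vs Alpha: Delta (payoff 2); vs Beta: Alpha (payoff 3); vs Gamma: Alpha (payoff 6); vs Delta: Beta (payoff 5).
Column's best responses — vs Alpha: Delta (payoff 6); vs Beta: Alpha (payoff 5); vs Gamma: Delta (payoff 5); vs Delta: Alpha (payoff 7).
The only mutual best response is (Delta, Alpha); neither player gains by switching there.

(Delta, Alpha)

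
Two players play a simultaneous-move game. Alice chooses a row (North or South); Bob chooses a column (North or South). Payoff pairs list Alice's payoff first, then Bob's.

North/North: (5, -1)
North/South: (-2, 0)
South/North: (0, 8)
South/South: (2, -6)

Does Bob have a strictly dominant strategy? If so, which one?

A strategy is strictly dominant if it gives Bob a strictly higher payoff than every other strategy, against every choice by the opponent.
North is not dominant: against North, South gives 0 > -1.
South is not dominant: against South, North gives 8 > -6.
No single strategy is best against every opponent action.

None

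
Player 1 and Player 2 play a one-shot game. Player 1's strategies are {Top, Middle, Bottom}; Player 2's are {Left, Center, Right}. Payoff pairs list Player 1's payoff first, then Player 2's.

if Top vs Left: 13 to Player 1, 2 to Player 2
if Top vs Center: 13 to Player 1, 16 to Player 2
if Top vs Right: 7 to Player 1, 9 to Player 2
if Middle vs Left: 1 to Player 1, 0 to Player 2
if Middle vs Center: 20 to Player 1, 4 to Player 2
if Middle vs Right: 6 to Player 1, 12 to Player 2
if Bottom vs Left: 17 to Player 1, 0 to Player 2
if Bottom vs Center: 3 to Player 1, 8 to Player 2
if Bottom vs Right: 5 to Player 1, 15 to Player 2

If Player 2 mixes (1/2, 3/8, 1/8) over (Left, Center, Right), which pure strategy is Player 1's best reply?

Top

Compute Player 1's expected payoff from each pure strategy against the given mix.
Top: (1/2)·13 + (3/8)·13 + (1/8)·7 = 49/4
Middle: (1/2)·1 + (3/8)·20 + (1/8)·6 = 35/4
Bottom: (1/2)·17 + (3/8)·3 + (1/8)·5 = 41/4
Highest expected payoff is 49/4, from Top.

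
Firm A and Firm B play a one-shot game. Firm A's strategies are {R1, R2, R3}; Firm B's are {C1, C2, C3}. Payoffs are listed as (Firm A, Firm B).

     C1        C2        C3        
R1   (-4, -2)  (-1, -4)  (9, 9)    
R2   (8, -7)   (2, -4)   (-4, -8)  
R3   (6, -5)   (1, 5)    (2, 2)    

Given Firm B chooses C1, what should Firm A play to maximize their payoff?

With Firm B fixed at C1, Firm A's payoffs are: R1 → -4, R2 → 8, R3 → 6.
The maximum is 8, achieved by R2.

R2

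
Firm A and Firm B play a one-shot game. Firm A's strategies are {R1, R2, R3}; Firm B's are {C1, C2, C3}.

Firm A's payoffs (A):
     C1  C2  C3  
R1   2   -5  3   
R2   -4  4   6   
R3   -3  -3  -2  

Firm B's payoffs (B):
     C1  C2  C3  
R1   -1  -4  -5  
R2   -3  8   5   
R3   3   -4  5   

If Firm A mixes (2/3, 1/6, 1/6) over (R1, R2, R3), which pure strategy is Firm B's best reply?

C1

Firm B's best reply maximizes expected payoff against the mix.
C1: (2/3)·(-1) + (1/6)·(-3) + (1/6)·3 = -2/3
C2: (2/3)·(-4) + (1/6)·8 + (1/6)·(-4) = -2
C3: (2/3)·(-5) + (1/6)·5 + (1/6)·5 = -5/3
Highest expected payoff is -2/3, from C1.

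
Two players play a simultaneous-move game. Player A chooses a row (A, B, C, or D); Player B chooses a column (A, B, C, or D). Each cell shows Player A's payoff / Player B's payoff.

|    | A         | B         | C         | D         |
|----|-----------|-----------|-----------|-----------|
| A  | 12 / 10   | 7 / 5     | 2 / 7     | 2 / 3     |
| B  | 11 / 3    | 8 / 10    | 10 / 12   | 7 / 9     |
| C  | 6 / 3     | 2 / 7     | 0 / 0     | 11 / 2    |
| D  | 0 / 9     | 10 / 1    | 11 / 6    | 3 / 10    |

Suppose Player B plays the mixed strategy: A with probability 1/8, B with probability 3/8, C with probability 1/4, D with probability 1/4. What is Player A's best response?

Compute Player A's expected payoff from each pure strategy against the given mix.
A: (1/8)·12 + (3/8)·7 + (1/4)·2 + (1/4)·2 = 41/8
B: (1/8)·11 + (3/8)·8 + (1/4)·10 + (1/4)·7 = 69/8
C: (1/8)·6 + (3/8)·2 + (1/4)·0 + (1/4)·11 = 17/4
D: (1/8)·0 + (3/8)·10 + (1/4)·11 + (1/4)·3 = 29/4
Highest expected payoff is 69/8, from B.

B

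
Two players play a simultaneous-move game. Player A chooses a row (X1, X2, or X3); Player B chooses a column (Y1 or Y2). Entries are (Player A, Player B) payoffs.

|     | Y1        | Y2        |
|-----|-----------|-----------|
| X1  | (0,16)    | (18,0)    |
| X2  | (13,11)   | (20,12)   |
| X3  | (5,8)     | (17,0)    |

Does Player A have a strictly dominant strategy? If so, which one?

X2

A strategy is strictly dominant if it gives Player A a strictly higher payoff than every other strategy, against every choice by the opponent.
X2 strictly dominates: vs Y1: 13 > each of {0, 5}; vs Y2: 20 > each of {18, 17}.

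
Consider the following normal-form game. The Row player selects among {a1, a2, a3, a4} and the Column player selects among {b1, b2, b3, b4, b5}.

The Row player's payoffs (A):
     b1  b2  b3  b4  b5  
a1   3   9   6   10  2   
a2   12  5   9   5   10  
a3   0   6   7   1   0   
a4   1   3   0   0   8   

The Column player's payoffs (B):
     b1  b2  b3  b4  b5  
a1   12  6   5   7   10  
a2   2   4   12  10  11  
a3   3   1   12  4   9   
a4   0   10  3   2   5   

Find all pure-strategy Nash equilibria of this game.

Check mutual best responses: a cell is a NE iff neither player can gain by unilaterally deviating.
The Row player's best responses — vs b1: a2 (payoff 12); vs b2: a1 (payoff 9); vs b3: a2 (payoff 9); vs b4: a1 (payoff 10); vs b5: a2 (payoff 10).
The Column player's best responses — vs a1: b1 (payoff 12); vs a2: b3 (payoff 12); vs a3: b3 (payoff 12); vs a4: b2 (payoff 10).
The only mutual best response is (a2, b3); neither player gains by switching there.

(a2, b3)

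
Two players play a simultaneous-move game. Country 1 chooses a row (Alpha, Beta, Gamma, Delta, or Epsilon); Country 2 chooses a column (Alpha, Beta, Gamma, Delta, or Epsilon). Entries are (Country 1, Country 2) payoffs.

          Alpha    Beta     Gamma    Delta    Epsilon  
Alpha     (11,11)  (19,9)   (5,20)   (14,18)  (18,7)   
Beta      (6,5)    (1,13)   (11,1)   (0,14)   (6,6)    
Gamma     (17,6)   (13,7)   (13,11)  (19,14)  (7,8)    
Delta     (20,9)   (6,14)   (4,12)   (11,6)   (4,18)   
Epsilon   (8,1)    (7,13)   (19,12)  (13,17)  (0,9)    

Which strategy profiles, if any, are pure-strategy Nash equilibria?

Check mutual best responses: a cell is a NE iff neither player can gain by unilaterally deviating.
Country 1's best responses — vs Alpha: Delta (payoff 20); vs Beta: Alpha (payoff 19); vs Gamma: Epsilon (payoff 19); vs Delta: Gamma (payoff 19); vs Epsilon: Alpha (payoff 18).
Country 2's best responses — vs Alpha: Gamma (payoff 20); vs Beta: Delta (payoff 14); vs Gamma: Delta (payoff 14); vs Delta: Epsilon (payoff 18); vs Epsilon: Delta (payoff 17).
The only mutual best response is (Gamma, Delta); neither player gains by switching there.

(Gamma, Delta)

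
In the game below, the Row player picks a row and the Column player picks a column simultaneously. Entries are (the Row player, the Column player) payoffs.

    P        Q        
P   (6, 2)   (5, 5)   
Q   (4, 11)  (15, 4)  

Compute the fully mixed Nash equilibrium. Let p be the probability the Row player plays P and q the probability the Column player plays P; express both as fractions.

Each player's mixing probability is pinned down by making the *other* player indifferent.
The Column player indifferent between P and Q: p·2 + (1−p)·11 = p·5 + (1−p)·4 ⟹ 11 + (-9)p = 4 + 1p ⟹ p = 7/10.
The Row player indifferent between P and Q: q·6 + (1−q)·5 = q·4 + (1−q)·15 ⟹ 5 + 1q = 15 + (-11)q ⟹ q = 5/6.

p = 7/10, q = 5/6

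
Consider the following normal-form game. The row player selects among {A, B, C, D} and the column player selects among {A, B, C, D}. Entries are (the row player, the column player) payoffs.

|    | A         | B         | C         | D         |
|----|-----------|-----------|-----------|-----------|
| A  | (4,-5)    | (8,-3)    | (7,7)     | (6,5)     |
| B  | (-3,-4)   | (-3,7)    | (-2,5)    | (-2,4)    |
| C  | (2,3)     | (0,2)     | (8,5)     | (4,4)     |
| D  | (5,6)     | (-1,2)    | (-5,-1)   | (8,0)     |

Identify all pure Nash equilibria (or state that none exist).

A profile is a Nash equilibrium when each player is best-responding to the other.
The row player's best responses — vs A: D (payoff 5); vs B: A (payoff 8); vs C: C (payoff 8); vs D: D (payoff 8).
The column player's best responses — vs A: C (payoff 7); vs B: B (payoff 7); vs C: C (payoff 5); vs D: A (payoff 6).
Mutual best responses occur at (C, C) and (D, A); at each, neither player gains by switching.

(C, C) and (D, A)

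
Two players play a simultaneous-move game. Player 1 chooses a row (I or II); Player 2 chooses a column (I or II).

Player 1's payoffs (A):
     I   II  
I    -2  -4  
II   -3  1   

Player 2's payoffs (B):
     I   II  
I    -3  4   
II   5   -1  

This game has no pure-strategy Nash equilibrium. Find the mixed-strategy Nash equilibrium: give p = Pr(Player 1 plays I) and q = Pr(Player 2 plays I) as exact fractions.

In a mixed NE each player is indifferent between their pure strategies, so the opponent's mix sets the indifference.
Player 2 indifferent between I and II: p·(-3) + (1−p)·5 = p·4 + (1−p)·(-1) ⟹ 5 + (-8)p = (-1) + 5p ⟹ p = 6/13.
Player 1 indifferent between I and II: q·(-2) + (1−q)·(-4) = q·(-3) + (1−q)·1 ⟹ (-4) + 2q = 1 + (-4)q ⟹ q = 5/6.

p = 6/13, q = 5/6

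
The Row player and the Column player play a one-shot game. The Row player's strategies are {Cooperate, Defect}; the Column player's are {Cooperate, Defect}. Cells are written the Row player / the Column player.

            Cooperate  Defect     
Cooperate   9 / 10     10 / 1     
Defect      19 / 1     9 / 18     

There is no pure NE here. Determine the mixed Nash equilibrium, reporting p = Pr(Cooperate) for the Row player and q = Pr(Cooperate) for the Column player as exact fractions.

Each player's mixing probability is pinned down by making the *other* player indifferent.
The Column player indifferent between Cooperate and Defect: p·10 + (1−p)·1 = p·1 + (1−p)·18 ⟹ 1 + 9p = 18 + (-17)p ⟹ p = 17/26.
The Row player indifferent between Cooperate and Defect: q·9 + (1−q)·10 = q·19 + (1−q)·9 ⟹ 10 + (-1)q = 9 + 10q ⟹ q = 1/11.

p = 17/26, q = 1/11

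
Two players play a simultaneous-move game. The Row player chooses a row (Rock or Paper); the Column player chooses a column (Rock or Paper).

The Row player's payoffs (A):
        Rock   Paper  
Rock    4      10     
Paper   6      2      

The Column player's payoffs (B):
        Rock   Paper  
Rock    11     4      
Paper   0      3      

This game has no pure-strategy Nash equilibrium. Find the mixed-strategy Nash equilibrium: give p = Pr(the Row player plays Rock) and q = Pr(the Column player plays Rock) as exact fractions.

Each player's mixing probability is pinned down by making the *other* player indifferent.
The Column player indifferent between Rock and Paper: p·11 + (1−p)·0 = p·4 + (1−p)·3 ⟹ 0 + 11p = 3 + 1p ⟹ p = 3/10.
The Row player indifferent between Rock and Paper: q·4 + (1−q)·10 = q·6 + (1−q)·2 ⟹ 10 + (-6)q = 2 + 4q ⟹ q = 4/5.

p = 3/10, q = 4/5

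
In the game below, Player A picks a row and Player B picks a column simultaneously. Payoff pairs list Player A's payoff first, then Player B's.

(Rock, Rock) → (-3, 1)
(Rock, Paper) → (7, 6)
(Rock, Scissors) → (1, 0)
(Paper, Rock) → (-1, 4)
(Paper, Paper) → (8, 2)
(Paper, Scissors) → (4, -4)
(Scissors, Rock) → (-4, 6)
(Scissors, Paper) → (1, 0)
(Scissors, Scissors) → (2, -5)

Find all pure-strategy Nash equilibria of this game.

(Paper, Rock)

A profile is a Nash equilibrium when each player is best-responding to the other.
Player A's best responses — vs Rock: Paper (payoff -1); vs Paper: Paper (payoff 8); vs Scissors: Paper (payoff 4).
Player B's best responses — vs Rock: Paper (payoff 6); vs Paper: Rock (payoff 4); vs Scissors: Rock (payoff 6).
The only mutual best response is (Paper, Rock); neither player gains by switching there.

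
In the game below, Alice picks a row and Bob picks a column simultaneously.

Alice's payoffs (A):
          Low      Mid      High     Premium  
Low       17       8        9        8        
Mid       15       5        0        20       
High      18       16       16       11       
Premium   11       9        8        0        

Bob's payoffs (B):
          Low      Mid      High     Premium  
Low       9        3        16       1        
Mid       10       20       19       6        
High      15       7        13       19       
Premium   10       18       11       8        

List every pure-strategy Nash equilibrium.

No pure-strategy Nash equilibrium

A profile is a Nash equilibrium when each player is best-responding to the other.
Alice's best responses — vs Low: High (payoff 18); vs Mid: High (payoff 16); vs High: High (payoff 16); vs Premium: Mid (payoff 20).
Bob's best responses — vs Low: High (payoff 16); vs Mid: Mid (payoff 20); vs High: Premium (payoff 19); vs Premium: Mid (payoff 18).
No cell has both players best-responding. For instance, Alice's best reply to Premium is Mid, but against Mid Bob prefers Mid over Premium.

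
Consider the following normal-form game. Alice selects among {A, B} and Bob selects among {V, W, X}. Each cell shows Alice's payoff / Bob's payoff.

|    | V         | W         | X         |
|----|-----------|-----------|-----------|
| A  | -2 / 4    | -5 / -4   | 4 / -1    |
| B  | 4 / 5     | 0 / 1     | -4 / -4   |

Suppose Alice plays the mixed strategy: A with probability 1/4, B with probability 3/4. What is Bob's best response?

V

Bob's best reply maximizes expected payoff against the mix.
V: (1/4)·4 + (3/4)·5 = 19/4
W: (1/4)·(-4) + (3/4)·1 = -1/4
X: (1/4)·(-1) + (3/4)·(-4) = -13/4
Highest expected payoff is 19/4, from V.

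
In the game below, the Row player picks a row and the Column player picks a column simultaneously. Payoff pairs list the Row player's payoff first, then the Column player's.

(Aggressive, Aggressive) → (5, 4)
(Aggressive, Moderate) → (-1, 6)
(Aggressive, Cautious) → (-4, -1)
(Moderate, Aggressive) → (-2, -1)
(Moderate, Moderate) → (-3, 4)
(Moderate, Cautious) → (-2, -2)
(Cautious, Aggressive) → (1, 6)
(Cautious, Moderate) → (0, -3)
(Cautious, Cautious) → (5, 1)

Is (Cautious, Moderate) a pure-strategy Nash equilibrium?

No

Holding the Column player at Moderate: the Row player gets 0 from Cautious, versus -1 from Aggressive, -3 from Moderate. No profitable deviation for the Row player.
Holding the Row player at Cautious: the Column player gets -3 from Moderate but could get 6 by switching to Aggressive. The Column player has a profitable deviation.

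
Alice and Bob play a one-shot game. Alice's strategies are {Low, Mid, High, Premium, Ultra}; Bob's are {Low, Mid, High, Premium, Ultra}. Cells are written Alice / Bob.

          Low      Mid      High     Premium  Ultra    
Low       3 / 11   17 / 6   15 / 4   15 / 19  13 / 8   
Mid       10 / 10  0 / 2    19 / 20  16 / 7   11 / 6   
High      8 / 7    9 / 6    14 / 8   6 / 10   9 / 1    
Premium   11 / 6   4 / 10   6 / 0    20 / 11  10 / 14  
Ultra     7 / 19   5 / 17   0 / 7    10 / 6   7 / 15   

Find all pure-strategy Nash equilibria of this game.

A profile is a Nash equilibrium when each player is best-responding to the other.
Alice's best responses — vs Low: Premium (payoff 11); vs Mid: Low (payoff 17); vs High: Mid (payoff 19); vs Premium: Premium (payoff 20); vs Ultra: Low (payoff 13).
Bob's best responses — vs Low: Premium (payoff 19); vs Mid: High (payoff 20); vs High: Premium (payoff 10); vs Premium: Ultra (payoff 14); vs Ultra: Low (payoff 19).
The only mutual best response is (Mid, High); neither player gains by switching there.

(Mid, High)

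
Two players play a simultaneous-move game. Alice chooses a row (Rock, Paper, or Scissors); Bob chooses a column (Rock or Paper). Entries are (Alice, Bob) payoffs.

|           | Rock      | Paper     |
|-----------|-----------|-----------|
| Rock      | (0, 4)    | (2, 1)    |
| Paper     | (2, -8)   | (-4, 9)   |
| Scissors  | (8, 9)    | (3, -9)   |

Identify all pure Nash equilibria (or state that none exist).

Find each player's best response to every opponent strategy; NE are the intersections.
Alice's best responses — vs Rock: Scissors (payoff 8); vs Paper: Scissors (payoff 3).
Bob's best responses — vs Rock: Rock (payoff 4); vs Paper: Paper (payoff 9); vs Scissors: Rock (payoff 9).
The only mutual best response is (Scissors, Rock); neither player gains by switching there.

(Scissors, Rock)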